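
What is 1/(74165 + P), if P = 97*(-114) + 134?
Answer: 1/63241 ≈ 1.5813e-5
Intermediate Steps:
P = -10924 (P = -11058 + 134 = -10924)
1/(74165 + P) = 1/(74165 - 10924) = 1/63241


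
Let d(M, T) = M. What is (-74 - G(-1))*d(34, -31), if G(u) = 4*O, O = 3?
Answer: -2924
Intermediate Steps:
G(u) = 12 (G(u) = 4*3 = 12)
(-74 - G(-1))*d(34, -31) = (-74 - 1*12)*34 = (-74 - 12)*34 = -86*34 = -2924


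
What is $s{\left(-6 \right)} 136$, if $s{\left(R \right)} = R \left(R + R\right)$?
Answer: $9792$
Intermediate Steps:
$s{\left(R \right)} = 2 R^{2}$ ($s{\left(R \right)} = R 2 R = 2 R^{2}$)
$s{\left(-6 \right)} 136 = 2 \left(-6\right)^{2} \cdot 136 = 2 \cdot 36 \cdot 136 = 72 \cdot 136 = 9792$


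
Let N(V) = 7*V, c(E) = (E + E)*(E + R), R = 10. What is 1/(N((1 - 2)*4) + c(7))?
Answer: 1/210 ≈ 0.0047619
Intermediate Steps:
c(E) = 2*E*(10 + E) (c(E) = (E + E)*(E + 10) = (2*E)*(10 + E) = 2*E*(10 + E))
1/(N((1 - 2)*4) + c(7)) = 1/(7*((1 - 2)*4) + 2*7*(10 + 7)) = 1/(7*(-1*4) + 2*7*17) = 1/(7*(-4) + 238) = 1/(-28 + 238) = 1/210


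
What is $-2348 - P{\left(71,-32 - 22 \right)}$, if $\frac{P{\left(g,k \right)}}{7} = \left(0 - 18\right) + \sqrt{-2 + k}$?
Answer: $-2222 - 14 i \sqrt{14} \approx -2222.0 - 52.383 i$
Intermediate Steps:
$P{\left(g,k \right)} = -126 + 7 \sqrt{-2 + k}$ ($P{\left(g,k \right)} = 7 \left(\left(0 - 18\right) + \sqrt{-2 + k}\right) = 7 \left(-18 + \sqrt{-2 + k}\right) = -126 + 7 \sqrt{-2 + k}$)
$-2348 - P{\left(71,-32 - 22 \right)} = -2348 - \left(-126 + 7 \sqrt{-2 - 54}\right) = -2348 - \left(-126 + 7 \sqrt{-56}\right) = -2348 - \left(-126 + 7 \cdot 2 i \sqrt{14}\right) = -2348 - \left(-126 + 14 i \sqrt{14}\right) = -2348 + \left(126 - 14 i \sqrt{14}\right) = -2222 - 14 i \sqrt{14}$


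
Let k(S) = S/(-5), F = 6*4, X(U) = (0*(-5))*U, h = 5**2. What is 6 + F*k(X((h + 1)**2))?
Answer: 6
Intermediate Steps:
h = 25
X(U) = 0 (X(U) = 0*U = 0)
F = 24
k(S) = -S/5 (k(S) = S*(-1/5) = -S/5)
6 + F*k(X((h + 1)**2)) = 6 + 24*(-1/5*0) = 6 + 24*0 = 6 + 0 = 6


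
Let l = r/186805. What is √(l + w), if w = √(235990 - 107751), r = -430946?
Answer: √(-80502867530 + 34896108025*√128239)/186805 ≈ 18.863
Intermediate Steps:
l = -430946/186805 ≈ -2.3069
w = √128239 ≈ 358.10
√(l + w) = √(-430946/186805 + √128239)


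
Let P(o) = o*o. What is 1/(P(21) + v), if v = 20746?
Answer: 1/21187 ≈ 4.7199e-5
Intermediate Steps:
P(o) = o**2
1/(P(21) + v) = 1/(21**2 + 20746) = 1/(441 + 20746) = 1/21187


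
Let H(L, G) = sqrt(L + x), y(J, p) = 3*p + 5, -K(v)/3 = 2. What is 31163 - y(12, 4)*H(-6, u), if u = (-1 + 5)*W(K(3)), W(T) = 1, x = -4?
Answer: 31163 - 17*I*sqrt(10) ≈ 31163.0 - 53.759*I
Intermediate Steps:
K(v) = -6 (K(v) = -3*2 = -6)
y(J, p) = 5 + 3*p
u = 4 (u = (-1 + 5)*1 = 4*1 = 4)
H(L, G) = sqrt(-4 + L) (H(L, G) = sqrt(L - 4) = sqrt(-4 + L))
31163 - y(12, 4)*H(-6, u) = 31163 - (5 + 3*4)*sqrt(-4 - 6) = 31163 - (5 + 12)*sqrt(-10) = 31163 - 17*I*sqrt(10)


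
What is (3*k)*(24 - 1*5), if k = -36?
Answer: -2052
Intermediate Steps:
(3*k)*(24 - 1*5) = (3*(-36))*(24 - 1*5) = -108*(24 - 5) = -108*19 = -2052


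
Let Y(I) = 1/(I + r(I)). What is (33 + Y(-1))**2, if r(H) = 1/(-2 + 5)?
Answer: 3969/4 ≈ 992.25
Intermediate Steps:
r(H) = 1/3
Y(I) = 1/(1/3 + I) (Y(I) = 1/(I + 1/3) = 1/(1/3 + I))
(33 + Y(-1))**2 = (33 + 3/(1 + 3*(-1)))**2 = (33 + 3/(1 - 3))**2 = (33 + 3/(-2))**2 = (33 + 3*(-1/2))**2 = (33 - 3/2)**2 = (63/2)**2 = 3969/4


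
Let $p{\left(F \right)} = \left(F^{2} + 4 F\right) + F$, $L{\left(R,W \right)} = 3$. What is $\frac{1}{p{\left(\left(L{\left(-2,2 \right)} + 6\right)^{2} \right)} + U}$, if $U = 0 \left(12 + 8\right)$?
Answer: $\frac{1}{6966} \approx 0.00014355$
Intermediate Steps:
$U = 0$ ($U = 0 \cdot 20 = 0$)
$p{\left(F \right)} = F^{2} + 5 F$
$\frac{1}{p{\left(\left(L{\left(-2,2 \right)} + 6\right)^{2} \right)} + U} = \frac{1}{\left(3 + 6\right)^{2} \left(5 + \left(3 + 6\right)^{2}\right) + 0} = \frac{1}{9^{2} \left(5 + 9^{2}\right) + 0} = \frac{1}{81 \left(5 + 81\right) + 0} = \frac{1}{81 \cdot 86 + 0} = \frac{1}{6966 + 0} = \frac{1}{6966}$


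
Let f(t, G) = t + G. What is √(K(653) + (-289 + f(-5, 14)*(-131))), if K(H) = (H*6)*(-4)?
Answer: 2*I*√4285 ≈ 130.92*I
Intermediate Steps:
f(t, G) = G + t
K(H) = -24*H (K(H) = (6*H)*(-4) = -24*H)
√(K(653) + (-289 + f(-5, 14)*(-131))) = √(-24*653 + (-289 + (14 - 5)*(-131))) = √(-15672 + (-289 + 9*(-131))) = √(-15672 + (-289 - 1179)) = √(-15672 - 1468) = √(-17140) = 2*I*√4285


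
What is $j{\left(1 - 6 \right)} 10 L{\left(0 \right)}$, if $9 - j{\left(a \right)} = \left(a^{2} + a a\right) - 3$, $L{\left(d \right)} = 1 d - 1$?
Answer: $380$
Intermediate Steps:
$L{\left(d \right)} = -1 + d$ ($L{\left(d \right)} = d - 1 = -1 + d$)
$j{\left(a \right)} = 12 - 2 a^{2}$ ($j{\left(a \right)} = 9 - \left(\left(a^{2} + a a\right) - 3\right) = 9 - \left(\left(a^{2} + a^{2}\right) - 3\right) = 9 - \left(2 a^{2} - 3\right) = 9 - \left(-3 + 2 a^{2}\right) = 12 - 2 a^{2}$)
$j{\left(1 - 6 \right)} 10 L{\left(0 \right)} = \left(12 - 2 \left(1 - 6\right)^{2}\right) 10 \left(-1 + 0\right) = \left(12 - 2 \left(1 - 6\right)^{2}\right) 10 \left(-1\right) = \left(12 - 2 \left(-5\right)^{2}\right) \left(-10\right) = \left(12 - 50\right) \left(-10\right) = \left(-38\right) \left(-10\right) = 380$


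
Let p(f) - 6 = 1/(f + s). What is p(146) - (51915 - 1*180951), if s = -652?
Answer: 65295251/506 ≈ 1.2904e+5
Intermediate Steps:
p(f) = 6 + 1/(-652 + f) (p(f) = 6 + 1/(f - 652) = 6 + 1/(-652 + f))
p(146) - (51915 - 1*180951) = (-3911 + 6*146)/(-652 + 146) - (51915 - 1*180951) = (-3911 + 876)/(-506) - (51915 - 180951) = -1/506*(-3035) - 1*(-129036) = 3035/506 + 129036 = 65295251/506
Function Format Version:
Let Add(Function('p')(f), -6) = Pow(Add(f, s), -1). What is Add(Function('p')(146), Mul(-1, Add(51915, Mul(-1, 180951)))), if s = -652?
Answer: Rational(65295251, 506) ≈ 1.2904e+5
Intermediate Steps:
Function('p')(f) = Add(6, Pow(Add(-652, f), -1)) (Function('p')(f) = Add(6, Pow(Add(f, -652), -1)) = Add(6, Pow(Add(-652, f), -1)))
Add(Function('p')(146), Mul(-1, Add(51915, Mul(-1, 180951)))) = Add(Mul(Pow(Add(-652, 146), -1), Add(-3911, Mul(6, 146))), Mul(-1, Add(51915, Mul(-1, 180951)))) = Add(Mul(Pow(-506, -1), Add(-3911, 876)), Mul(-1, Add(51915, -180951))) = Add(Mul(Rational(-1, 506), -3035), Mul(-1, -129036)) = Add(Rational(3035, 506), 129036) = Rational(65295251, 506)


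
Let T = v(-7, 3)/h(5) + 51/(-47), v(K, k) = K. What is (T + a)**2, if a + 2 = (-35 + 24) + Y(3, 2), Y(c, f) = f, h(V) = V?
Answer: 10042561/55225 ≈ 181.85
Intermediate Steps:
T = -584/235 (T = -7/5 + 51/(-47) = -7*1/5 + 51*(-1/47) = -7/5 - 51/47 = -584/235 ≈ -2.4851)
a = -11 (a = -2 + ((-35 + 24) + 2) = -2 + (-11 + 2) = -2 - 9 = -11)
(T + a)**2 = (-584/235 - 11)**2 = (-3169/235)**2 = 10042561/55225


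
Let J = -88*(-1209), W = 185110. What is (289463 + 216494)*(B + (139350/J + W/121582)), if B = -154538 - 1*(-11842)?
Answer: -2510453053375970999/34772452 ≈ -7.2197e+10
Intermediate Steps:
J = 106392
B = -142696 (B = -154538 + 11842 = -142696)
(289463 + 216494)*(B + (139350/J + W/121582)) = (289463 + 216494)*(-142696 + (139350/106392 + 185110/121582)) = 505957*(-142696 + (139350*(1/106392) + 185110*(1/121582))) = 505957*(-142696 + (23225/17732 + 92555/60791)) = 505957*(-142696 + 98485685/34772452) = 505957*(-4961791324907/34772452) = -2510453053375970999/34772452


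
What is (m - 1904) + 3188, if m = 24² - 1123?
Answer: 737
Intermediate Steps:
m = -547 (m = 576 - 1123 = -547)
(m - 1904) + 3188 = (-547 - 1904) + 3188 = -2451 + 3188 = 737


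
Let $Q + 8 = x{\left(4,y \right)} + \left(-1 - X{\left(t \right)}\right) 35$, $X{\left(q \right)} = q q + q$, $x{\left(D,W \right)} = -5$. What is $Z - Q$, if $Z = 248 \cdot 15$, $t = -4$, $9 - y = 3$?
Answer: $4188$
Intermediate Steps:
$y = 6$ ($y = 9 - 3 = 6$)
$Z = 3720$
$X{\left(q \right)} = q + q^{2}$ ($X{\left(q \right)} = q^{2} + q = q + q^{2}$)
$Q = -468$ ($Q = -8 + \left(-5 + \left(-1 - - 4 \left(1 - 4\right)\right) 35\right) = -8 + \left(-5 + \left(-1 - \left(-4\right) \left(-3\right)\right) 35\right) = -8 + \left(-5 + \left(-1 - 12\right) 35\right) = -8 - 460 = -468$)
$Z - Q = 3720 - -468 = 3720 + 468 = 4188$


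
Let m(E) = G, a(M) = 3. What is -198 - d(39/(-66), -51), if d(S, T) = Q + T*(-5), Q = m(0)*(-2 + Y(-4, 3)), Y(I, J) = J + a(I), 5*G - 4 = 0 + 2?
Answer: -2289/5 ≈ -457.80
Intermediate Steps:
G = 6/5 (G = ⅘ + (0 + 2)/5 = ⅘ + (⅕)*2 = ⅘ + ⅖ = 6/5 ≈ 1.2000)
m(E) = 6/5
Y(I, J) = 3 + J (Y(I, J) = J + 3 = 3 + J)
Q = 24/5 (Q = 6*(-2 + (3 + 3))/5 = 6*(-2 + 6)/5 = (6/5)*4 = 24/5 ≈ 4.8000)
d(S, T) = 24/5 - 5*T (d(S, T) = 24/5 + T*(-5) = 24/5 - 5*T)
-198 - d(39/(-66), -51) = -198 - (24/5 - 5*(-51)) = -198 - (24/5 + 255) = -198 - 1*1299/5 = -198 - 1299/5 = -2289/5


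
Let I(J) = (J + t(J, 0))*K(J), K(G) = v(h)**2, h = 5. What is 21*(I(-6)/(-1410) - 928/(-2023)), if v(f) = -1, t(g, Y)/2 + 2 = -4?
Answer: 672447/67915 ≈ 9.9013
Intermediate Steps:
t(g, Y) = -12 (t(g, Y) = -4 + 2*(-4) = -4 - 8 = -12)
K(G) = 1 (K(G) = (-1)**2 = 1)
I(J) = -12 + J (I(J) = (J - 12)*1 = (-12 + J)*1 = -12 + J)
21*(I(-6)/(-1410) - 928/(-2023)) = 21*((-12 - 6)/(-1410) - 928/(-2023)) = 21*(-18*(-1/1410) - 928*(-1/2023)) = 21*(3/235 + 928/2023) = 21*(224149/475405) = 672447/67915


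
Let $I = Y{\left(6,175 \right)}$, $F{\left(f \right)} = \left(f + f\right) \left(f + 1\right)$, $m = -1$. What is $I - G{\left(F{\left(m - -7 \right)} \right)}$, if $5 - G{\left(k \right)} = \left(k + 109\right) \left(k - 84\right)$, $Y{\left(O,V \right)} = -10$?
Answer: $-15$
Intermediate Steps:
$F{\left(f \right)} = 2 f \left(1 + f\right)$
$I = -10$
$G{\left(k \right)} = 5 - \left(-84 + k\right) \left(109 + k\right)$ ($G{\left(k \right)} = 5 - \left(k + 109\right) \left(k - 84\right) = 5 - \left(109 + k\right) \left(-84 + k\right) = 5 - \left(-84 + k\right) \left(109 + k\right)$)
$I - G{\left(F{\left(m - -7 \right)} \right)} = -10 - \left(9161 - \left(2 \left(-1 - -7\right) \left(1 - -6\right)\right)^{2} - 25 \cdot 2 \left(-1 - -7\right) \left(1 - -6\right)\right) = -10 - \left(9161 - \left(2 \left(-1 + 7\right) \left(1 + \left(-1 + 7\right)\right)\right)^{2} - 25 \cdot 2 \left(-1 + 7\right) \left(1 + \left(-1 + 7\right)\right)\right) = -10 - \left(9161 - \left(2 \cdot 6 \left(1 + 6\right)\right)^{2} - 25 \cdot 2 \cdot 6 \left(1 + 6\right)\right) = -10 - \left(9161 - \left(2 \cdot 6 \cdot 7\right)^{2} - 25 \cdot 2 \cdot 6 \cdot 7\right) = -10 - \left(9161 - 84^{2} - 2100\right) = -10 - \left(9161 - 7056 - 2100\right) = -10 - 5 = -15$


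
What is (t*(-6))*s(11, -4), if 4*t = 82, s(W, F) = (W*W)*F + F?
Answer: 60024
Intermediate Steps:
s(W, F) = F + F*W² (s(W, F) = W²*F + F = F*W² + F = F + F*W²)
t = 41/2 (t = (¼)*82 = 41/2 ≈ 20.500)
(t*(-6))*s(11, -4) = ((41/2)*(-6))*(-4*(1 + 11²)) = -(-492)*(1 + 121) = -(-492)*122 = -123*(-488) = 60024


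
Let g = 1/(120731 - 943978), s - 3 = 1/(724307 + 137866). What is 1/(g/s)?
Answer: -2129344830440/862173 ≈ -2.4697e+6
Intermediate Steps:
s = 2586520/862173 (s = 3 + 1/(724307 + 137866) = 3 + 1/862173 = 2586520/862173 ≈ 3.0000)
g = -1/823247 (g = 1/(-823247) = -1/823247 ≈ -1.2147e-6)
1/(g/s) = 1/(-1/(823247*2586520/862173)) = 1/(-1/823247*862173/2586520) = 1/(-862173/2129344830440) = -2129344830440/862173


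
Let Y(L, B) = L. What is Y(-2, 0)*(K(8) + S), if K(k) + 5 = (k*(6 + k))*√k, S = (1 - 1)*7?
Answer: 10 - 448*√2 ≈ -623.57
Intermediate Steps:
S = 0 (S = 0*7 = 0)
K(k) = -5 + k^(3/2)*(6 + k) (K(k) = -5 + (k*(6 + k))*√k = -5 + k^(3/2)*(6 + k))
Y(-2, 0)*(K(8) + S) = -2*((-5 + 8^(5/2) + 6*8^(3/2)) + 0) = -2*((-5 + 128*√2 + 6*(16*√2)) + 0) = -2*((-5 + 128*√2 + 96*√2) + 0) = -2*((-5 + 224*√2) + 0) = -2*(-5 + 224*√2) = 10 - 448*√2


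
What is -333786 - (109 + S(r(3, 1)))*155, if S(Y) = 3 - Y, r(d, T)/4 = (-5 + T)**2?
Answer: -341226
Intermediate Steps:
r(d, T) = 4*(-5 + T)**2
-333786 - (109 + S(r(3, 1)))*155 = -333786 - (109 + (3 - 4*(-5 + 1)**2))*155 = -333786 - (109 + (3 - 4*(-4)**2))*155 = -333786 - (109 + (3 - 4*16))*155 = -333786 - (109 + (3 - 1*64))*155 = -333786 - (109 + (3 - 64))*155 = -333786 - (109 - 61)*155 = -333786 - 48*155 = -333786 - 1*7440 = -333786 - 7440 = -341226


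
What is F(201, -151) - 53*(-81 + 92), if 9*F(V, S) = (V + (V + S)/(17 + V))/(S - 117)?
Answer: -76648649/131454 ≈ -583.08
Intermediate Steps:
F(V, S) = (V + (S + V)/(17 + V))/(9*(-117 + S)) (F(V, S) = ((V + (V + S)/(17 + V))/(S - 117))/9 = ((V + (S + V)/(17 + V))/(-117 + S))/9 = (V + (S + V)/(17 + V))/(9*(-117 + S)))
F(201, -151) - 53*(-81 + 92) = (-151 + 201² + 18*201)/(9*(-1989 - 117*201 + 17*(-151) - 151*201)) - 53*(-81 + 92) = (-151 + 40401 + 3618)/(9*(-1989 - 23517 - 2567 - 30351)) - 53*11 = (⅑)*43868/(-58424) - 583 = (⅑)*(-1/58424)*43868 - 583 = -10967/131454 - 583 = -76648649/131454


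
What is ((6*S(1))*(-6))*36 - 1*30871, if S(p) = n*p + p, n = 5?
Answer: -38647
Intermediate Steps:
S(p) = 6*p (S(p) = 5*p + p = 6*p)
((6*S(1))*(-6))*36 - 1*30871 = ((6*(6*1))*(-6))*36 - 1*30871 = ((6*6)*(-6))*36 - 30871 = (36*(-6))*36 - 30871 = -216*36 - 30871 = -7776 - 30871 = -38647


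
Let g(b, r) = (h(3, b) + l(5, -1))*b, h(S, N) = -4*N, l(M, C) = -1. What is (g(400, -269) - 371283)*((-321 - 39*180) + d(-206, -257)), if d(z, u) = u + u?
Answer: 7946769965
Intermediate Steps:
d(z, u) = 2*u
g(b, r) = b*(-1 - 4*b) (g(b, r) = (-4*b - 1)*b = (-1 - 4*b)*b = b*(-1 - 4*b))
(g(400, -269) - 371283)*((-321 - 39*180) + d(-206, -257)) = (-1*400*(1 + 4*400) - 371283)*((-321 - 39*180) + 2*(-257)) = (-1*400*(1 + 1600) - 371283)*((-321 - 7020) - 514) = (-1*400*1601 - 371283)*(-7341 - 514) = (-640400 - 371283)*(-7855) = -1011683*(-7855) = 7946769965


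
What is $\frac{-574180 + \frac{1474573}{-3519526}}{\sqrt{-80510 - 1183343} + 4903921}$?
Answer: $- \frac{9910054000002565013}{84639118420375223444} + \frac{2020842913253 i \sqrt{1263853}}{84639118420375223444} \approx -0.11709 + 2.6842 \cdot 10^{-5} i$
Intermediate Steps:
$\frac{-574180 + \frac{1474573}{-3519526}}{\sqrt{-80510 - 1183343} + 4903921} = \frac{-574180 + 1474573 \left(- \frac{1}{3519526}\right)}{\sqrt{-1263853} + 4903921} = \frac{-574180 - \frac{1474573}{3519526}}{i \sqrt{1263853} + 4903921} = - \frac{2020842913253}{3519526 \left(4903921 + i \sqrt{1263853}\right)}$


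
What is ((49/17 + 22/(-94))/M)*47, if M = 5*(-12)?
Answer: -529/255 ≈ -2.0745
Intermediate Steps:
M = -60
((49/17 + 22/(-94))/M)*47 = ((49/17 + 22/(-94))/(-60))*47 = ((49*(1/17) + 22*(-1/94))*(-1/60))*47 = ((49/17 - 11/47)*(-1/60))*47 = ((2116/799)*(-1/60))*47 = -529/11985*47 = -529/255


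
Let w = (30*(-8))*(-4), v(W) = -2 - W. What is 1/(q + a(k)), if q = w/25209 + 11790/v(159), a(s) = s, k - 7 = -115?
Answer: -1352883/245131214 ≈ -0.0055190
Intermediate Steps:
k = -108 (k = 7 - 115 = -108)
w = 960 (w = -240*(-4) = 960)
q = -99019850/1352883 (q = 960/25209 + 11790/(-2 - 1*159) = 960*(1/25209) + 11790/(-2 - 159) = 320/8403 + 11790/(-161) = 320/8403 + 11790*(-1/161) = 320/8403 - 11790/161 = -99019850/1352883 ≈ -73.192)
1/(q + a(k)) = 1/(-99019850/1352883 - 108) = 1/(-245131214/1352883) = -1352883/245131214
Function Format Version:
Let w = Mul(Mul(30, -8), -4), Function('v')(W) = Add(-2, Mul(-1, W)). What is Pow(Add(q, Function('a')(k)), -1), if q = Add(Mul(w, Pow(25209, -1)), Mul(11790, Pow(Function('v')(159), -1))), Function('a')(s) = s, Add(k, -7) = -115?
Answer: Rational(-1352883, 245131214) ≈ -0.0055190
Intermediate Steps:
k = -108 (k = Add(7, -115) = -108)
w = 960 (w = Mul(-240, -4) = 960)
q = Rational(-99019850, 1352883) (q = Add(Mul(960, Pow(25209, -1)), Mul(11790, Pow(Add(-2, Mul(-1, 159)), -1))) = Add(Mul(960, Rational(1, 25209)), Mul(11790, Pow(Add(-2, -159), -1))) = Add(Rational(320, 8403), Mul(11790, Pow(-161, -1))) = Add(Rational(320, 8403), Mul(11790, Rational(-1, 161))) = Add(Rational(320, 8403), Rational(-11790, 161)) = Rational(-99019850, 1352883) ≈ -73.192)
Pow(Add(q, Function('a')(k)), -1) = Pow(Add(Rational(-99019850, 1352883), -108), -1) = Pow(Rational(-245131214, 1352883), -1) = Rational(-1352883, 245131214)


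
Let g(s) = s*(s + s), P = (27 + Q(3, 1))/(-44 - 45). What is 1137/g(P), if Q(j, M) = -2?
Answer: 9006177/1250 ≈ 7204.9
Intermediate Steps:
P = -25/89 (P = (27 - 2)/(-44 - 45) = 25/(-89) = 25*(-1/89) = -25/89 ≈ -0.28090)
g(s) = 2*s**2 (g(s) = s*(2*s) = 2*s**2)
1137/g(P) = 1137/((2*(-25/89)**2)) = 1137/((2*(625/7921))) = 1137/(1250/7921) = 1137*(7921/1250) = 9006177/1250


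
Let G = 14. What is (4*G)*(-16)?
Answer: -896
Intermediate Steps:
(4*G)*(-16) = (4*14)*(-16) = 56*(-16) = -896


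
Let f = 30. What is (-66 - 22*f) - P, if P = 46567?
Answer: -47293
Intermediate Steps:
(-66 - 22*f) - P = (-66 - 22*30) - 1*46567 = (-66 - 660) - 46567 = -726 - 46567 = -47293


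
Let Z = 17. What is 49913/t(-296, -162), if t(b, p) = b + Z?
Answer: -49913/279 ≈ -178.90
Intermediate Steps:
t(b, p) = 17 + b (t(b, p) = b + 17 = 17 + b)
49913/t(-296, -162) = 49913/(17 - 296) = 49913/(-279) = 49913*(-1/279) = -49913/279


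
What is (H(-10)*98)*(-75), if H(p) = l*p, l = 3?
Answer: 220500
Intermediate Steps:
H(p) = 3*p
(H(-10)*98)*(-75) = ((3*(-10))*98)*(-75) = -30*98*(-75) = -2940*(-75) = 220500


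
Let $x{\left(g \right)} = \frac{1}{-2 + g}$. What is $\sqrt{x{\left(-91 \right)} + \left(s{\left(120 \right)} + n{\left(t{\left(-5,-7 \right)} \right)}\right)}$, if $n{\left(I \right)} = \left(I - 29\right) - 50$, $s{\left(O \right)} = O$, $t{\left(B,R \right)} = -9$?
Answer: $\frac{5 \sqrt{11067}}{93} \approx 5.6559$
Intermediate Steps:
$n{\left(I \right)} = -79 + I$ ($n{\left(I \right)} = \left(-29 + I\right) - 50 = -79 + I$)
$\sqrt{x{\left(-91 \right)} + \left(s{\left(120 \right)} + n{\left(t{\left(-5,-7 \right)} \right)}\right)} = \sqrt{\frac{1}{-2 - 91} + \left(120 - 88\right)} = \sqrt{\frac{1}{-93} + \left(120 - 88\right)} = \sqrt{- \frac{1}{93} + 32} = \sqrt{\frac{2975}{93}} = \frac{5 \sqrt{11067}}{93}$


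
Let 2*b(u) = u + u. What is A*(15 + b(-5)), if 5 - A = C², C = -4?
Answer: -110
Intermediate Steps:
b(u) = u (b(u) = (u + u)/2 = (2*u)/2 = u)
A = -11 (A = 5 - 1*(-4)² = 5 - 1*16 = 5 - 16 = -11)
A*(15 + b(-5)) = -11*(15 - 5) = -11*10 = -110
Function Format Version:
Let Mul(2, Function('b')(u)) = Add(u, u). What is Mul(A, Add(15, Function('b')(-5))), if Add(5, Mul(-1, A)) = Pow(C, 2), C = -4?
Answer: -110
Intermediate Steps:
Function('b')(u) = u (Function('b')(u) = Mul(Rational(1, 2), Add(u, u)) = Mul(Rational(1, 2), Mul(2, u)) = u)
A = -11 (A = Add(5, Mul(-1, Pow(-4, 2))) = Add(5, Mul(-1, 16)) = Add(5, -16) = -11)
Mul(A, Add(15, Function('b')(-5))) = Mul(-11, Add(15, -5)) = Mul(-11, 10) = -110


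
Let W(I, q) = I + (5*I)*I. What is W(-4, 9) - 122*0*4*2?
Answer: 76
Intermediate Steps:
W(I, q) = I + 5*I**2
W(-4, 9) - 122*0*4*2 = -4*(1 + 5*(-4)) - 122*0*4*2 = -4*(1 - 20) - 0*2 = -4*(-19) - 122*0 = 76 + 0 = 76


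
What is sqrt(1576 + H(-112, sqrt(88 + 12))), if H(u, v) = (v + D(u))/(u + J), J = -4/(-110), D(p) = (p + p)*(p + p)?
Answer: 9*sqrt(131993651)/3079 ≈ 33.582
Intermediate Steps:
D(p) = 4*p**2 (D(p) = (2*p)*(2*p) = 4*p**2)
J = 2/55 (J = -4*(-1/110) = 2/55 ≈ 0.036364)
H(u, v) = (v + 4*u**2)/(2/55 + u) (H(u, v) = (v + 4*u**2)/(u + 2/55) = (v + 4*u**2)/(2/55 + u))
sqrt(1576 + H(-112, sqrt(88 + 12))) = sqrt(1576 + 55*(sqrt(88 + 12) + 4*(-112)**2)/(2 + 55*(-112))) = sqrt(1576 + 55*(sqrt(100) + 4*12544)/(2 - 6160)) = sqrt(1576 + 55*(10 + 50176)/(-6158)) = sqrt(1576 + 55*(-1/6158)*50186) = sqrt(1576 - 1380115/3079) = sqrt(3472389/3079) = 9*sqrt(131993651)/3079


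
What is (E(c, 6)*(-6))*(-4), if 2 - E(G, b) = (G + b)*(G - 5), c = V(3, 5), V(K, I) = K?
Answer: 480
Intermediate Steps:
c = 3
E(G, b) = 2 - (-5 + G)*(G + b) (E(G, b) = 2 - (G + b)*(G - 5) = 2 - (G + b)*(-5 + G) = 2 - (-5 + G)*(G + b))
(E(c, 6)*(-6))*(-4) = ((2 - 1*3² + 5*3 + 5*6 - 1*3*6)*(-6))*(-4) = ((2 - 1*9 + 15 + 30 - 18)*(-6))*(-4) = ((2 - 9 + 15 + 30 - 18)*(-6))*(-4) = (20*(-6))*(-4) = -120*(-4) = 480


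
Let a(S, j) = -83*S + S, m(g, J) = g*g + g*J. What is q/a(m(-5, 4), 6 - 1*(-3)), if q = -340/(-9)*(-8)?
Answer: 272/369 ≈ 0.73713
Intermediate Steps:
m(g, J) = g² + J*g
a(S, j) = -82*S
q = -2720/9 (q = -340*(-1)/9*(-8) = -17*(-20/9)*(-8) = (340/9)*(-8) = -2720/9 ≈ -302.22)
q/a(m(-5, 4), 6 - 1*(-3)) = -2720*1/(410*(4 - 5))/9 = -2720/(9*((-(-410)*(-1)))) = -2720/(9*((-82*5))) = -2720/9/(-410) = -2720/9*(-1/410) = 272/369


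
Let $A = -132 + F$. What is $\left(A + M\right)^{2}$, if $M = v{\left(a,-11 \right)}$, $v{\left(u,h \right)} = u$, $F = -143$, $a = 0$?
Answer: $75625$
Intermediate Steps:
$M = 0$
$A = -275$ ($A = -132 - 143 = -275$)
$\left(A + M\right)^{2} = \left(-275 + 0\right)^{2} = \left(-275\right)^{2} = 75625$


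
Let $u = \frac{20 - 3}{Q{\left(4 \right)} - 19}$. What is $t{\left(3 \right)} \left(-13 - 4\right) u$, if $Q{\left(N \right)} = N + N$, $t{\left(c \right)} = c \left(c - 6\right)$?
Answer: $- \frac{2601}{11} \approx -236.45$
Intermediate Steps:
$t{\left(c \right)} = c \left(-6 + c\right)$
$Q{\left(N \right)} = 2 N$
$u = - \frac{17}{11}$ ($u = \frac{20 - 3}{2 \cdot 4 - 19} = \frac{17}{8 - 19} = \frac{17}{-11} = 17 \left(- \frac{1}{11}\right) = - \frac{17}{11} \approx -1.5455$)
$t{\left(3 \right)} \left(-13 - 4\right) u = 3 \left(-6 + 3\right) \left(-13 - 4\right) \left(- \frac{17}{11}\right) = 3 \left(-3\right) \left(-13 - 4\right) \left(- \frac{17}{11}\right) = \left(-9\right) \left(-17\right) \left(- \frac{17}{11}\right) = 153 \left(- \frac{17}{11}\right) = - \frac{2601}{11}$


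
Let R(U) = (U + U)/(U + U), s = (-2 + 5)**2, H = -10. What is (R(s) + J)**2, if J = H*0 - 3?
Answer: 4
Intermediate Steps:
s = 9 (s = 3**2 = 9)
R(U) = 1 (R(U) = (2*U)/((2*U)) = (2*U)*(1/(2*U)) = 1)
J = -3 (J = -10*0 - 3 = 0 - 3 = -3)
(R(s) + J)**2 = (1 - 3)**2 = (-2)**2 = 4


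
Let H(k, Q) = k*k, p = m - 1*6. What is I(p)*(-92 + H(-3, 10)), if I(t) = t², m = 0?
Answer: -2988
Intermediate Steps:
p = -6 (p = 0 - 1*6 = 0 - 6 = -6)
H(k, Q) = k²
I(p)*(-92 + H(-3, 10)) = (-6)²*(-92 + (-3)²) = 36*(-92 + 9) = 36*(-83) = -2988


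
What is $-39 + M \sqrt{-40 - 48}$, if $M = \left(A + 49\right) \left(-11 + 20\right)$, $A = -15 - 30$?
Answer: $-39 + 72 i \sqrt{22} \approx -39.0 + 337.71 i$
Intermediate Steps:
$A = -45$
$M = 36$ ($M = \left(-45 + 49\right) \left(-11 + 20\right) = 4 \cdot 9 = 36$)
$-39 + M \sqrt{-40 - 48} = -39 + 36 \sqrt{-40 - 48} = -39 + 36 \sqrt{-88} = -39 + 36 \cdot 2 i \sqrt{22} = -39 + 72 i \sqrt{22}$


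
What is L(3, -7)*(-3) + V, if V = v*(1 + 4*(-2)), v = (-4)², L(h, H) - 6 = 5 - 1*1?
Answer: -142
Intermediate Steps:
L(h, H) = 10 (L(h, H) = 6 + (5 - 1*1) = 6 + (5 - 1) = 6 + 4 = 10)
v = 16
V = -112 (V = 16*(1 + 4*(-2)) = 16*(1 - 8) = 16*(-7) = -112)
L(3, -7)*(-3) + V = 10*(-3) - 112 = -30 - 112 = -142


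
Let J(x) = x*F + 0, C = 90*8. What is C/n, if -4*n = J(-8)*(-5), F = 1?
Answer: -72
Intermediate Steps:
C = 720
J(x) = x (J(x) = x*1 + 0 = x + 0 = x)
n = -10 (n = -(-2)*(-5) = -1/4*40 = -10)
C/n = 720/(-10) = 720*(-1/10) = -72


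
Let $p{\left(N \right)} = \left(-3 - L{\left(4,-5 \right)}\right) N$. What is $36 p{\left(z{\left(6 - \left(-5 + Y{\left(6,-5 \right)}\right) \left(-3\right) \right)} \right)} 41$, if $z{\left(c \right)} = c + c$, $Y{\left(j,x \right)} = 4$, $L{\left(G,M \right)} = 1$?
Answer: $-35424$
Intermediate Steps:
$z{\left(c \right)} = 2 c$
$p{\left(N \right)} = - 4 N$ ($p{\left(N \right)} = \left(-3 - 1\right) N = - 4 N$)
$36 p{\left(z{\left(6 - \left(-5 + Y{\left(6,-5 \right)}\right) \left(-3\right) \right)} \right)} 41 = 36 \left(- 4 \cdot 2 \left(6 - \left(-5 + 4\right) \left(-3\right)\right)\right) 41 = 36 \left(- 4 \cdot 2 \left(6 - \left(-1\right) \left(-3\right)\right)\right) 41 = 36 \left(- 4 \cdot 2 \left(6 - 3\right)\right) 41 = 36 \left(- 4 \cdot 2 \cdot 3\right) 41 = 36 \left(\left(-4\right) 6\right) 41 = 36 \left(-24\right) 41 = \left(-864\right) 41 = -35424$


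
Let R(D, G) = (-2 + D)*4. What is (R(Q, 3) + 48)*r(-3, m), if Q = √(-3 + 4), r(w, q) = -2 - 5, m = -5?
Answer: -308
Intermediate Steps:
r(w, q) = -7
Q = 1 (Q = √1 = 1)
R(D, G) = -8 + 4*D
(R(Q, 3) + 48)*r(-3, m) = ((-8 + 4*1) + 48)*(-7) = ((-8 + 4) + 48)*(-7) = (-4 + 48)*(-7) = 44*(-7) = -308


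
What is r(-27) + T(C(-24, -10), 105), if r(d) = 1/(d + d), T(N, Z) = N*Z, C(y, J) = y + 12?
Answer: -68041/54 ≈ -1260.0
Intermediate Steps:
C(y, J) = 12 + y
r(d) = 1/(2*d)
r(-27) + T(C(-24, -10), 105) = (½)/(-27) + (12 - 24)*105 = (½)*(-1/27) - 12*105 = -1/54 - 1260 = -68041/54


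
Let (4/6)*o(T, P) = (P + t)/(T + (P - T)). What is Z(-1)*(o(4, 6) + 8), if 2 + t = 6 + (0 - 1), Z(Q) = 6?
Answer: 123/2 ≈ 61.500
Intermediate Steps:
t = 3 (t = -2 + (6 + (0 - 1)) = -2 + (6 - 1) = -2 + 5 = 3)
o(T, P) = 3*(3 + P)/(2*P) (o(T, P) = 3*((P + 3)/(T + (P - T)))/2 = 3*((3 + P)/P)/2 = 3*(3 + P)/(2*P))
Z(-1)*(o(4, 6) + 8) = 6*((3/2)*(3 + 6)/6 + 8) = 6*((3/2)*(⅙)*9 + 8) = 6*(9/4 + 8) = 6*(41/4) = 123/2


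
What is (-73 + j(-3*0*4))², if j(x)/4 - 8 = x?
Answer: 1681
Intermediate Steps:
j(x) = 32 + 4*x
(-73 + j(-3*0*4))² = (-73 + (32 + 4*(-3*0*4)))² = (-73 + (32 + 4*(0*4)))² = (-73 + (32 + 4*0))² = (-73 + (32 + 0))² = (-73 + 32)² = (-41)² = 1681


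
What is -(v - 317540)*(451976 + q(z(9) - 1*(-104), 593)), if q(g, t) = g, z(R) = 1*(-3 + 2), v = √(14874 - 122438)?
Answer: 143553165660 - 904158*I*√26891 ≈ 1.4355e+11 - 1.4827e+8*I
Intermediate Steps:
v = 2*I*√26891 (v = √(-107564) = 2*I*√26891 ≈ 327.97*I)
z(R) = -1 (z(R) = 1*(-1) = -1)
-(v - 317540)*(451976 + q(z(9) - 1*(-104), 593)) = -(2*I*√26891 - 317540)*(451976 + (-1 - 1*(-104))) = -(-317540 + 2*I*√26891)*(451976 + (-1 + 104)) = -(-317540 + 2*I*√26891)*(451976 + 103) = -(-317540 + 2*I*√26891)*452079 = -(-143553165660 + 904158*I*√26891) = 143553165660 - 904158*I*√26891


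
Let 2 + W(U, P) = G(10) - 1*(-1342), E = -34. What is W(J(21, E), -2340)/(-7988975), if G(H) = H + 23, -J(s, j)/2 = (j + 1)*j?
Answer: -1373/7988975 ≈ -0.00017186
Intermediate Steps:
J(s, j) = -2*j*(1 + j) (J(s, j) = -2*(j + 1)*j = -2*(1 + j)*j = -2*j*(1 + j))
G(H) = 23 + H
W(U, P) = 1373 (W(U, P) = -2 + ((23 + 10) - 1*(-1342)) = -2 + (33 + 1342) = -2 + 1375 = 1373)
W(J(21, E), -2340)/(-7988975) = 1373/(-7988975) = 1373*(-1/7988975) = -1373/7988975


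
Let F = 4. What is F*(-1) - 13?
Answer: -17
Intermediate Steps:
F*(-1) - 13 = 4*(-1) - 13 = -4 - 13 = -17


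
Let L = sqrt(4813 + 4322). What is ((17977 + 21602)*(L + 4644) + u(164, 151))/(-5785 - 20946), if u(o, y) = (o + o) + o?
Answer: -183805368/26731 - 118737*sqrt(1015)/26731 ≈ -7017.6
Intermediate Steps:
u(o, y) = 3*o (u(o, y) = 2*o + o = 3*o)
L = 3*sqrt(1015) (L = sqrt(9135) = 3*sqrt(1015) ≈ 95.577)
((17977 + 21602)*(L + 4644) + u(164, 151))/(-5785 - 20946) = ((17977 + 21602)*(3*sqrt(1015) + 4644) + 3*164)/(-5785 - 20946) = (39579*(4644 + 3*sqrt(1015)) + 492)/(-26731) = ((183804876 + 118737*sqrt(1015)) + 492)*(-1/26731) = (183805368 + 118737*sqrt(1015))*(-1/26731) = -183805368/26731 - 118737*sqrt(1015)/26731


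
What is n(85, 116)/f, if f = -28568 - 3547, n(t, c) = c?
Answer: -116/32115 ≈ -0.0036120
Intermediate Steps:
f = -32115
n(85, 116)/f = 116/(-32115) = 116*(-1/32115) = -116/32115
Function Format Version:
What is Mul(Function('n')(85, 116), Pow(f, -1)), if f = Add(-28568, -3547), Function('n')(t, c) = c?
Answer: Rational(-116, 32115) ≈ -0.0036120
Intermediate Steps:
f = -32115
Mul(Function('n')(85, 116), Pow(f, -1)) = Mul(116, Pow(-32115, -1)) = Mul(116, Rational(-1, 32115)) = Rational(-116, 32115)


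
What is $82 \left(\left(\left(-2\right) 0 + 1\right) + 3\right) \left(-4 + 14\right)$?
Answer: $3280$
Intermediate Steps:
$82 \left(\left(\left(-2\right) 0 + 1\right) + 3\right) \left(-4 + 14\right) = 82 \left(\left(0 + 1\right) + 3\right) 10 = 82 \left(1 + 3\right) 10 = 82 \cdot 4 \cdot 10 = 82 \cdot 40 = 3280$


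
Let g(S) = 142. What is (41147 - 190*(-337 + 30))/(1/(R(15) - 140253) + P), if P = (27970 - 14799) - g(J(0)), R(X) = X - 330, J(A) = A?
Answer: 13983282936/1831460471 ≈ 7.6350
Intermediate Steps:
R(X) = -330 + X
P = 13029 (P = (27970 - 14799) - 1*142 = 13171 - 142 = 13029)
(41147 - 190*(-337 + 30))/(1/(R(15) - 140253) + P) = (41147 - 190*(-337 + 30))/(1/((-330 + 15) - 140253) + 13029) = (41147 - 190*(-307))/(1/(-315 - 140253) + 13029) = (41147 + 58330)/(1/(-140568) + 13029) = 99477/(-1/140568 + 13029) = 99477/(1831460471/140568) = 99477*(140568/1831460471) = 13983282936/1831460471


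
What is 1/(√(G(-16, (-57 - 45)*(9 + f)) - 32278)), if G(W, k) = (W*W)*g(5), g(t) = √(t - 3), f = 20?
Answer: -I*√2/(2*√(16139 - 128*√2)) ≈ -0.0055975*I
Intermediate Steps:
g(t) = √(-3 + t)
G(W, k) = √2*W² (G(W, k) = (W*W)*√(-3 + 5) = W²*√2 = √2*W²)
1/(√(G(-16, (-57 - 45)*(9 + f)) - 32278)) = 1/(√(√2*(-16)² - 32278)) = 1/(√(√2*256 - 32278)) = 1/(√(256*√2 - 32278)) = 1/(√(-32278 + 256*√2)) = (-32278 + 256*√2)^(-½)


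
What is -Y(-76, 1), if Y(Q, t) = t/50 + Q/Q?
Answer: -51/50 ≈ -1.0200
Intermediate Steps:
Y(Q, t) = 1 + t/50 (Y(Q, t) = t*(1/50) + 1 = t/50 + 1 = 1 + t/50)
-Y(-76, 1) = -(1 + (1/50)*1) = -(1 + 1/50) = -1*51/50 = -51/50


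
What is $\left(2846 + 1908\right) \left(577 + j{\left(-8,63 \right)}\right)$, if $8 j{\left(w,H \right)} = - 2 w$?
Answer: $2752566$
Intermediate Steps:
$j{\left(w,H \right)} = - \frac{w}{4}$ ($j{\left(w,H \right)} = \frac{\left(-2\right) w}{8} = - \frac{w}{4}$)
$\left(2846 + 1908\right) \left(577 + j{\left(-8,63 \right)}\right) = \left(2846 + 1908\right) \left(577 - -2\right) = 4754 \left(577 + 2\right) = 4754 \cdot 579 = 2752566$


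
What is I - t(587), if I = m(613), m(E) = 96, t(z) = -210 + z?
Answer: -281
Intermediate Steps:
I = 96
I - t(587) = 96 - (-210 + 587) = 96 - 1*377 = 96 - 377 = -281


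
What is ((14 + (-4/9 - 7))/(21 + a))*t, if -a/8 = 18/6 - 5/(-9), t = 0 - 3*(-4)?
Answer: -708/67 ≈ -10.567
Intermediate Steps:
t = 12 (t = 0 + 12 = 12)
a = -256/9 (a = -8*(18/6 - 5/(-9)) = -8*(18*(⅙) - 5*(-⅑)) = -8*(3 + 5/9) = -8*32/9 = -256/9 ≈ -28.444)
((14 + (-4/9 - 7))/(21 + a))*t = ((14 + (-4/9 - 7))/(21 - 256/9))*12 = ((14 + (-4*⅑ - 7))/(-67/9))*12 = ((14 + (-4/9 - 7))*(-9/67))*12 = ((14 - 67/9)*(-9/67))*12 = ((59/9)*(-9/67))*12 = -59/67*12 = -708/67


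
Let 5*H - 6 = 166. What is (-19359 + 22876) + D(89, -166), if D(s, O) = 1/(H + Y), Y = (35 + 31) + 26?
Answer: 2222749/632 ≈ 3517.0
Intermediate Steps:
H = 172/5 (H = 6/5 + (⅕)*166 = 6/5 + 166/5 = 172/5 ≈ 34.400)
Y = 92 (Y = 66 + 26 = 92)
D(s, O) = 5/632 (D(s, O) = 1/(172/5 + 92) = 1/(632/5) = 5/632)
(-19359 + 22876) + D(89, -166) = (-19359 + 22876) + 5/632 = 3517 + 5/632 = 2222749/632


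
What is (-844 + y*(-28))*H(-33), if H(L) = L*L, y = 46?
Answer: -2321748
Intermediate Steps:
H(L) = L²
(-844 + y*(-28))*H(-33) = (-844 + 46*(-28))*(-33)² = (-844 - 1288)*1089 = -2132*1089 = -2321748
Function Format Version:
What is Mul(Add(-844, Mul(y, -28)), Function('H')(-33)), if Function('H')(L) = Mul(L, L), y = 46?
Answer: -2321748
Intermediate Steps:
Function('H')(L) = Pow(L, 2)
Mul(Add(-844, Mul(y, -28)), Function('H')(-33)) = Mul(Add(-844, Mul(46, -28)), Pow(-33, 2)) = Mul(Add(-844, -1288), 1089) = Mul(-2132, 1089) = -2321748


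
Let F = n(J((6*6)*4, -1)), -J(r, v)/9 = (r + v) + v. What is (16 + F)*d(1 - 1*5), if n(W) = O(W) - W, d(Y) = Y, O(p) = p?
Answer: -64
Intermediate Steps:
J(r, v) = -18*v - 9*r (J(r, v) = -9*((r + v) + v) = -9*(r + 2*v) = -18*v - 9*r)
n(W) = 0 (n(W) = W - W = 0)
F = 0
(16 + F)*d(1 - 1*5) = (16 + 0)*(1 - 1*5) = 16*(1 - 5) = 16*(-4) = -64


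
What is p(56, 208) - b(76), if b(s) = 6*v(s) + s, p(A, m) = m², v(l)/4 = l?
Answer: 41364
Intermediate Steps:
v(l) = 4*l
b(s) = 25*s (b(s) = 6*(4*s) + s = 24*s + s = 25*s)
p(56, 208) - b(76) = 208² - 25*76 = 43264 - 1*1900 = 43264 - 1900 = 41364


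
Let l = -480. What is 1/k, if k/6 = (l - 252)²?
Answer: 1/3214944 ≈ 3.1105e-7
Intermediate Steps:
k = 3214944 (k = 6*(-480 - 252)² = 6*(-732)² = 6*535824 = 3214944)
1/k = 1/3214944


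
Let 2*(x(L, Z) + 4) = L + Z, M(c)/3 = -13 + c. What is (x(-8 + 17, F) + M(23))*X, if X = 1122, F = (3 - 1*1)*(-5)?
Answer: 28611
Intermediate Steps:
F = -10 (F = (3 - 1)*(-5) = 2*(-5) = -10)
M(c) = -39 + 3*c (M(c) = 3*(-13 + c) = -39 + 3*c)
x(L, Z) = -4 + L/2 + Z/2 (x(L, Z) = -4 + (L + Z)/2 = -4 + (L/2 + Z/2) = -4 + L/2 + Z/2)
(x(-8 + 17, F) + M(23))*X = ((-4 + (-8 + 17)/2 + (½)*(-10)) + (-39 + 3*23))*1122 = ((-4 + (½)*9 - 5) + (-39 + 69))*1122 = ((-4 + 9/2 - 5) + 30)*1122 = (-9/2 + 30)*1122 = (51/2)*1122 = 28611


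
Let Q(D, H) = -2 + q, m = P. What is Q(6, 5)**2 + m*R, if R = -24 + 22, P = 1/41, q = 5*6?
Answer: 32142/41 ≈ 783.95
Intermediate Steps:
q = 30
P = 1/41 ≈ 0.024390
m = 1/41 ≈ 0.024390
Q(D, H) = 28 (Q(D, H) = -2 + 30 = 28)
R = -2
Q(6, 5)**2 + m*R = 28**2 + (1/41)*(-2) = 784 - 2/41 = 32142/41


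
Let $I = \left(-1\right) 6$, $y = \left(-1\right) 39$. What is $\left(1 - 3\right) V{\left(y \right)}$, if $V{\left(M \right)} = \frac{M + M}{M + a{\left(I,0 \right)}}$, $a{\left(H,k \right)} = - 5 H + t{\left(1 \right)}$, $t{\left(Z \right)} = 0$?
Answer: $- \frac{52}{3} \approx -17.333$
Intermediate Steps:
$y = -39$
$I = -6$
$a{\left(H,k \right)} = - 5 H$ ($a{\left(H,k \right)} = - 5 H + 0 = - 5 H$)
$V{\left(M \right)} = \frac{2 M}{30 + M}$ ($V{\left(M \right)} = \frac{M + M}{M - -30} = \frac{2 M}{M + 30} = \frac{2 M}{30 + M}$)
$\left(1 - 3\right) V{\left(y \right)} = \left(1 - 3\right) 2 \left(-39\right) \frac{1}{30 - 39} = \left(1 - 3\right) 2 \left(-39\right) \frac{1}{-9} = - 2 \cdot 2 \left(-39\right) \left(- \frac{1}{9}\right) = \left(-2\right) \frac{26}{3} = - \frac{52}{3}$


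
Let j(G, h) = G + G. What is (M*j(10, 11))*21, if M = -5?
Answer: -2100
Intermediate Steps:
j(G, h) = 2*G
(M*j(10, 11))*21 = -10*10*21 = -5*20*21 = -100*21 = -2100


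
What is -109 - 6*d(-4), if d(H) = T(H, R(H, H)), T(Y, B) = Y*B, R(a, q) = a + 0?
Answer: -205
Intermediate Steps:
R(a, q) = a
T(Y, B) = B*Y
d(H) = H² (d(H) = H*H = H²)
-109 - 6*d(-4) = -109 - 6*(-4)² = -109 - 6*16 = -109 - 96 = -205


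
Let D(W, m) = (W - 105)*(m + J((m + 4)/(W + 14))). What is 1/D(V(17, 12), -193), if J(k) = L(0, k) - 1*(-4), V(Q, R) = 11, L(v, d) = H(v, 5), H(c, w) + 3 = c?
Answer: 1/18048 ≈ 5.5408e-5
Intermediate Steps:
H(c, w) = -3 + c
L(v, d) = -3 + v
J(k) = 1 (J(k) = (-3 + 0) - 1*(-4) = -3 + 4 = 1)
D(W, m) = (1 + m)*(-105 + W) (D(W, m) = (W - 105)*(m + 1) = (-105 + W)*(1 + m) = (1 + m)*(-105 + W))
1/D(V(17, 12), -193) = 1/(-105 + 11 - 105*(-193) + 11*(-193)) = 1/(-105 + 11 + 20265 - 2123) = 1/18048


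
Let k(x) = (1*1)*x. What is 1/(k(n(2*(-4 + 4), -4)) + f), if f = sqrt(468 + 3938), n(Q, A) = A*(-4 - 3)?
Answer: -14/1811 + sqrt(4406)/3622 ≈ 0.010596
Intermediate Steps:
n(Q, A) = -7*A (n(Q, A) = A*(-7) = -7*A)
k(x) = x (k(x) = 1*x = x)
f = sqrt(4406) ≈ 66.378
1/(k(n(2*(-4 + 4), -4)) + f) = 1/(-7*(-4) + sqrt(4406)) = 1/(28 + sqrt(4406))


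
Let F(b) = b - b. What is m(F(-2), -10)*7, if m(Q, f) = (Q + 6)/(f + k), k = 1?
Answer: -14/3 ≈ -4.6667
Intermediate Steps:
F(b) = 0
m(Q, f) = (6 + Q)/(1 + f) (m(Q, f) = (Q + 6)/(f + 1) = (6 + Q)/(1 + f))
m(F(-2), -10)*7 = ((6 + 0)/(1 - 10))*7 = (6/(-9))*7 = -1/9*6*7 = -2/3*7 = -14/3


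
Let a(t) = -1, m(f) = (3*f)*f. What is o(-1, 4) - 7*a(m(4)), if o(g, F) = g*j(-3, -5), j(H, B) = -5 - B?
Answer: 7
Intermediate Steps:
m(f) = 3*f²
o(g, F) = 0 (o(g, F) = g*(-5 - 1*(-5)) = g*(-5 + 5) = g*0 = 0)
o(-1, 4) - 7*a(m(4)) = 0 - 7*(-1) = 0 + 7 = 7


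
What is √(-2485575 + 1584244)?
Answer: I*√901331 ≈ 949.38*I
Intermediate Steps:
√(-2485575 + 1584244) = √(-901331) = I*√901331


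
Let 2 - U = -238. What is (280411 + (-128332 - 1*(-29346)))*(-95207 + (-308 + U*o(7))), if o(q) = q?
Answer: -17024014875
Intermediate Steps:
U = 240 (U = 2 - 1*(-238) = 2 + 238 = 240)
(280411 + (-128332 - 1*(-29346)))*(-95207 + (-308 + U*o(7))) = (280411 + (-128332 - 1*(-29346)))*(-95207 + (-308 + 240*7)) = (280411 + (-128332 + 29346))*(-95207 + (-308 + 1680)) = (280411 - 98986)*(-95207 + 1372) = 181425*(-93835) = -17024014875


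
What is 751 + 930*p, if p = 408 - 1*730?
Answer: -298709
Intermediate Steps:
p = -322 (p = 408 - 730 = -322)
751 + 930*p = 751 + 930*(-322) = 751 - 299460 = -298709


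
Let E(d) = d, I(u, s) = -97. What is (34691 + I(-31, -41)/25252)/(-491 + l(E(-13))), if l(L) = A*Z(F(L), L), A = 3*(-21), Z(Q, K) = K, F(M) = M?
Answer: 876017035/8282656 ≈ 105.77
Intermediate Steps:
A = -63
l(L) = -63*L
(34691 + I(-31, -41)/25252)/(-491 + l(E(-13))) = (34691 - 97/25252)/(-491 - 63*(-13)) = (34691 - 97*1/25252)/(-491 + 819) = (34691 - 97/25252)/328 = (876017035/25252)*(1/328) = 876017035/8282656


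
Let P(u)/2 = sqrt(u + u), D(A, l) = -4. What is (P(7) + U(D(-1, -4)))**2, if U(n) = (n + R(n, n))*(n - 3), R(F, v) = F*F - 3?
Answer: 4025 - 252*sqrt(14) ≈ 3082.1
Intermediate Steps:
R(F, v) = -3 + F**2 (R(F, v) = F**2 - 3 = -3 + F**2)
P(u) = 2*sqrt(2)*sqrt(u) (P(u) = 2*sqrt(u + u) = 2*sqrt(2*u) = 2*(sqrt(2)*sqrt(u)) = 2*sqrt(2)*sqrt(u))
U(n) = (-3 + n)*(-3 + n + n**2) (U(n) = (n + (-3 + n**2))*(n - 3) = (-3 + n + n**2)*(-3 + n) = (-3 + n)*(-3 + n + n**2))
(P(7) + U(D(-1, -4)))**2 = (2*sqrt(2)*sqrt(7) + (9 + (-4)**3 - 6*(-4) - 2*(-4)**2))**2 = (2*sqrt(14) + (9 - 64 + 24 - 2*16))**2 = (2*sqrt(14) + (9 - 64 + 24 - 32))**2 = (2*sqrt(14) - 63)**2 = (-63 + 2*sqrt(14))**2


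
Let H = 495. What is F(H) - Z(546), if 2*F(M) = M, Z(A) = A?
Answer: -597/2 ≈ -298.50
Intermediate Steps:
F(M) = M/2
F(H) - Z(546) = (1/2)*495 - 1*546 = 495/2 - 546 = -597/2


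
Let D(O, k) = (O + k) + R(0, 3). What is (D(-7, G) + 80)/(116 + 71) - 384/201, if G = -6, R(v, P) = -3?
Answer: -19648/12529 ≈ -1.5682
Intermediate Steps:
D(O, k) = -3 + O + k (D(O, k) = (O + k) - 3 = -3 + O + k)
(D(-7, G) + 80)/(116 + 71) - 384/201 = ((-3 - 7 - 6) + 80)/(116 + 71) - 384/201 = (-16 + 80)/187 - 384*1/201 = 64*(1/187) - 128/67 = 64/187 - 128/67 = -19648/12529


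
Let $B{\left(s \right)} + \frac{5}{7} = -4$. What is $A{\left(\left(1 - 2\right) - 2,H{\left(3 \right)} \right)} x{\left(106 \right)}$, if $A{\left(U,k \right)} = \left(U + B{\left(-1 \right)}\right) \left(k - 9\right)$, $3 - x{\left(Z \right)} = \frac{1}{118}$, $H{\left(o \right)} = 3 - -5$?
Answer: $\frac{9531}{413} \approx 23.077$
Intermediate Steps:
$H{\left(o \right)} = 8$ ($H{\left(o \right)} = 3 + 5 = 8$)
$B{\left(s \right)} = - \frac{33}{7}$ ($B{\left(s \right)} = - \frac{5}{7} - 4 = - \frac{33}{7}$)
$x{\left(Z \right)} = \frac{353}{118}$ ($x{\left(Z \right)} = 3 - \frac{1}{118} = \frac{353}{118}$)
$A{\left(U,k \right)} = \left(-9 + k\right) \left(- \frac{33}{7} + U\right)$ ($A{\left(U,k \right)} = \left(U - \frac{33}{7}\right) \left(k - 9\right) = \left(- \frac{33}{7} + U\right) \left(-9 + k\right) = \left(-9 + k\right) \left(- \frac{33}{7} + U\right)$)
$A{\left(\left(1 - 2\right) - 2,H{\left(3 \right)} \right)} x{\left(106 \right)} = \left(\frac{297}{7} - 9 \left(\left(1 - 2\right) - 2\right) - \frac{264}{7} + \left(\left(1 - 2\right) - 2\right) 8\right) \frac{353}{118} = \left(\frac{297}{7} - 9 \left(-1 - 2\right) - \frac{264}{7} + \left(-1 - 2\right) 8\right) \frac{353}{118} = \left(\frac{297}{7} - -27 - \frac{264}{7} - 24\right) \frac{353}{118} = \left(\frac{297}{7} + 27 - \frac{264}{7} - 24\right) \frac{353}{118} = \frac{54}{7} \cdot \frac{353}{118} = \frac{9531}{413}$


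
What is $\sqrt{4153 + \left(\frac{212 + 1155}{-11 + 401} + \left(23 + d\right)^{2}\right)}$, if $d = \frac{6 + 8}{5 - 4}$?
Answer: $\frac{\sqrt{840429330}}{390} \approx 74.334$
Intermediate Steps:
$d = 14$ ($d = \frac{14}{1} = 14 \cdot 1 = 14$)
$\sqrt{4153 + \left(\frac{212 + 1155}{-11 + 401} + \left(23 + d\right)^{2}\right)} = \sqrt{4153 + \left(\frac{212 + 1155}{-11 + 401} + \left(23 + 14\right)^{2}\right)} = \sqrt{4153 + \left(\frac{1367}{390} + 37^{2}\right)} = \sqrt{4153 + \left(1367 \cdot \frac{1}{390} + 1369\right)} = \sqrt{4153 + \left(\frac{1367}{390} + 1369\right)} = \sqrt{4153 + \frac{535277}{390}} = \sqrt{\frac{2154947}{390}} = \frac{\sqrt{840429330}}{390}$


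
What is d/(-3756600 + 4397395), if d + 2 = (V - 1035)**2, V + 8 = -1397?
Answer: 5953598/640795 ≈ 9.2910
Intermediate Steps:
V = -1405 (V = -8 - 1397 = -1405)
d = 5953598 (d = -2 + (-1405 - 1035)**2 = -2 + (-2440)**2 = -2 + 5953600 = 5953598)
d/(-3756600 + 4397395) = 5953598/(-3756600 + 4397395) = 5953598/640795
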